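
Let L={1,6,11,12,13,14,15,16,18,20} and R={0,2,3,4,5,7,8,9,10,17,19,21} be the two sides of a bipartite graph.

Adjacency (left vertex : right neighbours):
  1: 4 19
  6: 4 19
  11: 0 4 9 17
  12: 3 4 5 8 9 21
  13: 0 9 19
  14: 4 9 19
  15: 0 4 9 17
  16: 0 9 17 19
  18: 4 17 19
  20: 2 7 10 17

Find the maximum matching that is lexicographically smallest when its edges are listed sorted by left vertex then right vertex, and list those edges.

Lex-smallest maximum matching: {(1,4), (6,19), (11,0), (12,3), (13,9), (15,17), (20,2)}

|M| = 7 (so the lex-smallest maximum matching has 7 edges)
process left vertices in ascending order; for each, take the smallest-labelled available neighbour that still permits 7 edges overall, or leave it unmatched if none does
lex-smallest matching: {1-4, 6-19, 11-0, 12-3, 13-9, 15-17, 20-2}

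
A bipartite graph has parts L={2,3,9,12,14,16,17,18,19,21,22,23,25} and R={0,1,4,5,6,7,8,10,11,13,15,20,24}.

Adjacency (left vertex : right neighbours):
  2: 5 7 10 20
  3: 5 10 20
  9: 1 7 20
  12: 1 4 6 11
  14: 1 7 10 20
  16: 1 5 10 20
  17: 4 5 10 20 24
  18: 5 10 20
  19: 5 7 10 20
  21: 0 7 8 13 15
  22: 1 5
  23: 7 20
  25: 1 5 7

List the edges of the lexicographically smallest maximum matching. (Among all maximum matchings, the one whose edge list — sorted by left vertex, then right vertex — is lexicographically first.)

Lex-smallest maximum matching: {(2,5), (3,10), (9,1), (12,4), (14,7), (16,20), (17,24), (21,0)}

|M| = 8 (so the lex-smallest maximum matching has 8 edges)
process left vertices in ascending order; for each, take the smallest-labelled available neighbour that still permits 8 edges overall, or leave it unmatched if none does
lex-smallest matching: {2-5, 3-10, 9-1, 12-4, 14-7, 16-20, 17-24, 21-0}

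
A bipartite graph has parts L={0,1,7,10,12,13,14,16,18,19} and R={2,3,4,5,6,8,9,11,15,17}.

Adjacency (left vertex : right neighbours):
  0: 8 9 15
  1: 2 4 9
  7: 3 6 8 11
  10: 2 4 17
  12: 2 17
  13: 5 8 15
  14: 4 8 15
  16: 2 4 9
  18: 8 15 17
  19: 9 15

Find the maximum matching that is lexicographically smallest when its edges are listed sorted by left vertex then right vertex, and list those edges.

|M| = 8 (so the lex-smallest maximum matching has 8 edges)
process left vertices in ascending order; for each, take the smallest-labelled available neighbour that still permits 8 edges overall, or leave it unmatched if none does
lex-smallest matching: {0-8, 1-2, 7-3, 10-4, 12-17, 13-5, 14-15, 16-9}

Lex-smallest maximum matching: {(0,8), (1,2), (7,3), (10,4), (12,17), (13,5), (14,15), (16,9)}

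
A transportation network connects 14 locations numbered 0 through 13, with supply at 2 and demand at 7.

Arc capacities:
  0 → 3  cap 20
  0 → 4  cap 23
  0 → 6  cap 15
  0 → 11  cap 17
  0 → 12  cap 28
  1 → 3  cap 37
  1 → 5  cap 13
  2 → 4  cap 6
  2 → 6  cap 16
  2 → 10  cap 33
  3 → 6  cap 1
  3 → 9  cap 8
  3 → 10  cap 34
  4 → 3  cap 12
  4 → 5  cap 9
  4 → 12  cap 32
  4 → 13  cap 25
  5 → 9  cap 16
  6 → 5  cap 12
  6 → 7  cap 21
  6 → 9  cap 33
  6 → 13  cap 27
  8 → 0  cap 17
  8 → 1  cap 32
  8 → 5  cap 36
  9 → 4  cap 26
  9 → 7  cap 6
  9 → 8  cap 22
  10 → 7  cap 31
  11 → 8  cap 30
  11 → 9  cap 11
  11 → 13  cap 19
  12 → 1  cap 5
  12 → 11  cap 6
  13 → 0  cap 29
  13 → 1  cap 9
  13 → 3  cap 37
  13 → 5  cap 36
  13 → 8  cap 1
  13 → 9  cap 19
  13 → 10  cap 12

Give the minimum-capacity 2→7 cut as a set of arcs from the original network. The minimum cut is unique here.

Min-cut arcs: {(2,4), (2,6), (10,7)} (total capacity 53)

augment #1: 2→6→7 push 16
augment #2: 2→10→7 push 31
augment #3: 2→4→3→6→7 push 1
augment #4: 2→4→3→9→7 push 5
max flow = 53; residual-reachable set from 2 gives S-side
cut edges (S→T): {(2,4), (2,6), (10,7)} total cap 53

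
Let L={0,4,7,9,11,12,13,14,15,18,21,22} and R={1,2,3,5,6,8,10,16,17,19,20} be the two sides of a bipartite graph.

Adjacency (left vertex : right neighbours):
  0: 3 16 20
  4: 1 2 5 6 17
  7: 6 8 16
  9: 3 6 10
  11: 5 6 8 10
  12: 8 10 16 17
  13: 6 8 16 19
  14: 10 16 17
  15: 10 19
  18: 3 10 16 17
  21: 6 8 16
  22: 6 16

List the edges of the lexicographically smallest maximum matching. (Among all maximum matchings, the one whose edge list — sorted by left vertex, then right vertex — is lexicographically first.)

Lex-smallest maximum matching: {(0,20), (4,1), (7,6), (9,3), (11,5), (12,8), (13,16), (14,10), (15,19), (18,17)}

|M| = 10 (so the lex-smallest maximum matching has 10 edges)
process left vertices in ascending order; for each, take the smallest-labelled available neighbour that still permits 10 edges overall, or leave it unmatched if none does
lex-smallest matching: {0-20, 4-1, 7-6, 9-3, 11-5, 12-8, 13-16, 14-10, 15-19, 18-17}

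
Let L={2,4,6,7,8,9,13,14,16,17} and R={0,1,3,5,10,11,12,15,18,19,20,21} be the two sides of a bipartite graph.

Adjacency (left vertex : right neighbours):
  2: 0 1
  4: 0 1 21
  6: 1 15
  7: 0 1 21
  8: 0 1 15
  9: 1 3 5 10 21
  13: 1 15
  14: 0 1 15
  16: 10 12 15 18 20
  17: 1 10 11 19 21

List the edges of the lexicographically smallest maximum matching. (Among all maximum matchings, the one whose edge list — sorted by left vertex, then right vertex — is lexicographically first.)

Lex-smallest maximum matching: {(2,0), (4,1), (6,15), (7,21), (9,3), (16,10), (17,11)}

|M| = 7 (so the lex-smallest maximum matching has 7 edges)
process left vertices in ascending order; for each, take the smallest-labelled available neighbour that still permits 7 edges overall, or leave it unmatched if none does
lex-smallest matching: {2-0, 4-1, 6-15, 7-21, 9-3, 16-10, 17-11}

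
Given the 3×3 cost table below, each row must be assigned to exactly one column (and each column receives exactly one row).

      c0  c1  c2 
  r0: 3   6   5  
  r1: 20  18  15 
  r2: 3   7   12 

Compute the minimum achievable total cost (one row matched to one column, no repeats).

Minimum assignment cost: 24

optimal assignment: row0→col1 (cost 6), row1→col2 (cost 15), row2→col0 (cost 3)
total = 6 + 15 + 3 = 24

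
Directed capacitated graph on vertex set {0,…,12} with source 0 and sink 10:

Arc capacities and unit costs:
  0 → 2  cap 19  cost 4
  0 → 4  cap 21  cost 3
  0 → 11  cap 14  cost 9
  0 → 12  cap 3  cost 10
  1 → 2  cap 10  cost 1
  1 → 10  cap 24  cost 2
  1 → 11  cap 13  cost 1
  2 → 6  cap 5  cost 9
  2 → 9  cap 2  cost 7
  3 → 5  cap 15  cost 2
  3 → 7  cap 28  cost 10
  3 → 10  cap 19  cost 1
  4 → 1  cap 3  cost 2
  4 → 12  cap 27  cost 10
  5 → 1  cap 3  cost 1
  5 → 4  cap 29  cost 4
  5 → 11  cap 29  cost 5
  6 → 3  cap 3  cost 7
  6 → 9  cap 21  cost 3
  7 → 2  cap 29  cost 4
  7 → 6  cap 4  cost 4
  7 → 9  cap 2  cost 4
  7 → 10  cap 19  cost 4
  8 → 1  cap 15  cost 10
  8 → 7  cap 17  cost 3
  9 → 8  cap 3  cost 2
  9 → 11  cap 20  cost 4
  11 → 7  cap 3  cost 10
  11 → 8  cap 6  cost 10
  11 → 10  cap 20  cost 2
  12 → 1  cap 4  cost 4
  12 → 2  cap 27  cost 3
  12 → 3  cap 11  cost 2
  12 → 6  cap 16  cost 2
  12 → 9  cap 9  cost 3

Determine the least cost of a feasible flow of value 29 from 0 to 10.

shortest-cost path #1: 0→4→1→10 push 3 @ unit cost 7 (adds 21)
shortest-cost path #2: 0→11→10 push 14 @ unit cost 11 (adds 154)
shortest-cost path #3: 0→12→3→10 push 3 @ unit cost 13 (adds 39)
shortest-cost path #4: 0→4→12→3→10 push 8 @ unit cost 16 (adds 128)
shortest-cost path #5: 0→2→9→11→10 push 1 @ unit cost 17 (adds 17)
total cost = 359

Minimum cost for 29 units: 359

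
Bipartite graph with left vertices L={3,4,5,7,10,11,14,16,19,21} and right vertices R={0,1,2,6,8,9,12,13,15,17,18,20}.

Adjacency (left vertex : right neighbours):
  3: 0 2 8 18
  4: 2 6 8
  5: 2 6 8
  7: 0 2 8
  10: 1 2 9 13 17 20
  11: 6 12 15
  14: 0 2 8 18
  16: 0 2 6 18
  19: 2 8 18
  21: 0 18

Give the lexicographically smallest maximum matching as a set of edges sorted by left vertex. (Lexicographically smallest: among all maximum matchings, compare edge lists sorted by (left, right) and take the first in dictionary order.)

|M| = 7 (so the lex-smallest maximum matching has 7 edges)
process left vertices in ascending order; for each, take the smallest-labelled available neighbour that still permits 7 edges overall, or leave it unmatched if none does
lex-smallest matching: {3-0, 4-2, 5-6, 7-8, 10-1, 11-12, 14-18}

Lex-smallest maximum matching: {(3,0), (4,2), (5,6), (7,8), (10,1), (11,12), (14,18)}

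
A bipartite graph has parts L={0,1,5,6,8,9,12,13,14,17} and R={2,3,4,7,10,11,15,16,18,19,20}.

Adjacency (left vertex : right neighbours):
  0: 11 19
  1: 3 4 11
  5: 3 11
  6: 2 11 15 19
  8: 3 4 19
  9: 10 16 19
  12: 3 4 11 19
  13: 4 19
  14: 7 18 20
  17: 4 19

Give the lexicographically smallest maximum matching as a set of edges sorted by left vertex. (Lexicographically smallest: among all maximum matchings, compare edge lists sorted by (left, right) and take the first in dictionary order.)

Lex-smallest maximum matching: {(0,11), (1,3), (6,2), (8,4), (9,10), (12,19), (14,7)}

|M| = 7 (so the lex-smallest maximum matching has 7 edges)
process left vertices in ascending order; for each, take the smallest-labelled available neighbour that still permits 7 edges overall, or leave it unmatched if none does
lex-smallest matching: {0-11, 1-3, 6-2, 8-4, 9-10, 12-19, 14-7}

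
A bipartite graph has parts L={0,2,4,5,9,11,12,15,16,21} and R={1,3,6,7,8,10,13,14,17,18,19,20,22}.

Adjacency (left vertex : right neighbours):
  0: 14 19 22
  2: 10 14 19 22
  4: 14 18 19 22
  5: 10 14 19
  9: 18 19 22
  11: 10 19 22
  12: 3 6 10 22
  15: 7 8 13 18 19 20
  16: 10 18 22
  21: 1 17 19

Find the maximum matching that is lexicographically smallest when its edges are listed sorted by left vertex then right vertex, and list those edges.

Lex-smallest maximum matching: {(0,14), (2,10), (4,18), (5,19), (9,22), (12,3), (15,7), (21,1)}

|M| = 8 (so the lex-smallest maximum matching has 8 edges)
process left vertices in ascending order; for each, take the smallest-labelled available neighbour that still permits 8 edges overall, or leave it unmatched if none does
lex-smallest matching: {0-14, 2-10, 4-18, 5-19, 9-22, 12-3, 15-7, 21-1}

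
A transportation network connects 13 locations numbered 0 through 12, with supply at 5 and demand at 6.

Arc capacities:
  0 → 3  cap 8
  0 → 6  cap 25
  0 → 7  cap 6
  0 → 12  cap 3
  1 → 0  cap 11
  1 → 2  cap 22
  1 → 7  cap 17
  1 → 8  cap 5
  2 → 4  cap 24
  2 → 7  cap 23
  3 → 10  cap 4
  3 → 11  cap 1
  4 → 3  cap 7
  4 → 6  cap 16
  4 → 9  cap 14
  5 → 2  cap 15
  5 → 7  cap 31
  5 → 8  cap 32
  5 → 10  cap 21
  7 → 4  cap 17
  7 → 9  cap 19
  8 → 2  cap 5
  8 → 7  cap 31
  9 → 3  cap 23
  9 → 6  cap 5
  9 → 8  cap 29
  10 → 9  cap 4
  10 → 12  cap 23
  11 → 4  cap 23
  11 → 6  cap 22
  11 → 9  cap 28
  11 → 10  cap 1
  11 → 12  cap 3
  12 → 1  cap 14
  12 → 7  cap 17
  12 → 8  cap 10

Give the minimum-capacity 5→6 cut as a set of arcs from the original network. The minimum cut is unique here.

augment #1: 5→2→4→6 push 15
augment #2: 5→7→4→6 push 1
augment #3: 5→7→9→6 push 5
augment #4: 5→7→4→3→11→6 push 1
augment #5: 5→10→12→1→0→6 push 11
max flow = 33; residual-reachable set from 5 gives S-side
cut edges (S→T): {(1,0), (3,11), (4,6), (9,6)} total cap 33

Min-cut arcs: {(1,0), (3,11), (4,6), (9,6)} (total capacity 33)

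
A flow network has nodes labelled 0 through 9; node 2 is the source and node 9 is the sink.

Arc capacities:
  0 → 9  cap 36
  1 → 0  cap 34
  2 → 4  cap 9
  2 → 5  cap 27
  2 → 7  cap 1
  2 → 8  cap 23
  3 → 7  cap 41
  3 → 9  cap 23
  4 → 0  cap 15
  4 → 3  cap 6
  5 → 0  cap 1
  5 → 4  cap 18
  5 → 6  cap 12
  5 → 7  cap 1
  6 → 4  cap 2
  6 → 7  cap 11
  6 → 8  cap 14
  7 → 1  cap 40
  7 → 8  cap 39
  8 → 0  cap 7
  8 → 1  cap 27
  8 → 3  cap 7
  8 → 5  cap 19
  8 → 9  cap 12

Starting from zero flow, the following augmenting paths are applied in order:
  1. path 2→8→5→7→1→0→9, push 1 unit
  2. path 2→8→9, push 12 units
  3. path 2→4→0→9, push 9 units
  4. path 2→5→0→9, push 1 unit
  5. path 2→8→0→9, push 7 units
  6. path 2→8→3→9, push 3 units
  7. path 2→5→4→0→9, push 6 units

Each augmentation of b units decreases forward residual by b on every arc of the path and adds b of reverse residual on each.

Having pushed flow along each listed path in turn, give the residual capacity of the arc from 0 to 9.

after path 1 (2→8→5→7→1→0→9, push 1): res(0,9)=35
after path 2 (2→8→9, push 12): res(0,9)=35
after path 3 (2→4→0→9, push 9): res(0,9)=26
after path 4 (2→5→0→9, push 1): res(0,9)=25
after path 5 (2→8→0→9, push 7): res(0,9)=18
after path 6 (2→8→3→9, push 3): res(0,9)=18
after path 7 (2→5→4→0→9, push 6): res(0,9)=12

Residual capacity of (0,9): 12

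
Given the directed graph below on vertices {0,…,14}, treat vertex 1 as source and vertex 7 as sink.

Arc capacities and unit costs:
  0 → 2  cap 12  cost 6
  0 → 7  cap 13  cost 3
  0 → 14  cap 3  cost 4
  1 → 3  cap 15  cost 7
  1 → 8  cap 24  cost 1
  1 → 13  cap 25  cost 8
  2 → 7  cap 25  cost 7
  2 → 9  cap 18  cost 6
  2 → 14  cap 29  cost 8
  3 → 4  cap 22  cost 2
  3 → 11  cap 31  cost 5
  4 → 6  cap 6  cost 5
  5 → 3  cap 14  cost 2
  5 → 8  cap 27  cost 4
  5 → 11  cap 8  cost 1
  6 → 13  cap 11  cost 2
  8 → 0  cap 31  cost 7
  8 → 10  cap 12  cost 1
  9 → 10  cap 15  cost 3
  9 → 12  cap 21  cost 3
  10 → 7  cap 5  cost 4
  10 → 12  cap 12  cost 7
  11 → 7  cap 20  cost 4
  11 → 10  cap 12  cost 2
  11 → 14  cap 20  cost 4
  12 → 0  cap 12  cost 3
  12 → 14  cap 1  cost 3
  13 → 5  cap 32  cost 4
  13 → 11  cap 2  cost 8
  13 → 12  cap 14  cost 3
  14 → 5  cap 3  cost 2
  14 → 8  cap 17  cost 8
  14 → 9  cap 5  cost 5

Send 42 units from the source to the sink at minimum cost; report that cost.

shortest-cost path #1: 1→8→10→7 push 5 @ unit cost 6 (adds 30)
shortest-cost path #2: 1→8→0→7 push 13 @ unit cost 11 (adds 143)
shortest-cost path #3: 1→3→11→7 push 15 @ unit cost 16 (adds 240)
shortest-cost path #4: 1→13→5→11→7 push 5 @ unit cost 17 (adds 85)
shortest-cost path #5: 1→8→0→2→7 push 4 @ unit cost 21 (adds 84)
total cost = 582

Minimum cost for 42 units: 582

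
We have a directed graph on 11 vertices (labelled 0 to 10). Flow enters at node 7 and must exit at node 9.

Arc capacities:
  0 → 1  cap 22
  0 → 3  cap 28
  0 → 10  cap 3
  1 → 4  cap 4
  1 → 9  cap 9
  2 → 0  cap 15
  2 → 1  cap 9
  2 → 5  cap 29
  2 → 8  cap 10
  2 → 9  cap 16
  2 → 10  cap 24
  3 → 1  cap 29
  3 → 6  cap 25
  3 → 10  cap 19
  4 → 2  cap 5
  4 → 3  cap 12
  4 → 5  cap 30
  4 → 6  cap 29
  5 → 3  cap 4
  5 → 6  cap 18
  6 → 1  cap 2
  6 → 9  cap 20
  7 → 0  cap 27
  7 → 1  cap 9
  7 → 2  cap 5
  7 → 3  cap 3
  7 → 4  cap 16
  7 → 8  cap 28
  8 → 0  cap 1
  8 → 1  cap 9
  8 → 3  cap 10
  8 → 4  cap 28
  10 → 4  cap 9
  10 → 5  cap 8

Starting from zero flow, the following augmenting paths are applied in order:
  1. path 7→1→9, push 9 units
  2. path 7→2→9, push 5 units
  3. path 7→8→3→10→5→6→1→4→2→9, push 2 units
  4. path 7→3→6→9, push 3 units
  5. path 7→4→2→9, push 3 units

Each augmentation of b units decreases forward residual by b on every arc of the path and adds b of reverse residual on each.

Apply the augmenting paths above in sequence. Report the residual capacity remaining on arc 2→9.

after path 1 (7→1→9, push 9): res(2,9)=16
after path 2 (7→2→9, push 5): res(2,9)=11
after path 3 (7→8→3→10→5→6→1→4→2→9, push 2): res(2,9)=9
after path 4 (7→3→6→9, push 3): res(2,9)=9
after path 5 (7→4→2→9, push 3): res(2,9)=6

Residual capacity of (2,9): 6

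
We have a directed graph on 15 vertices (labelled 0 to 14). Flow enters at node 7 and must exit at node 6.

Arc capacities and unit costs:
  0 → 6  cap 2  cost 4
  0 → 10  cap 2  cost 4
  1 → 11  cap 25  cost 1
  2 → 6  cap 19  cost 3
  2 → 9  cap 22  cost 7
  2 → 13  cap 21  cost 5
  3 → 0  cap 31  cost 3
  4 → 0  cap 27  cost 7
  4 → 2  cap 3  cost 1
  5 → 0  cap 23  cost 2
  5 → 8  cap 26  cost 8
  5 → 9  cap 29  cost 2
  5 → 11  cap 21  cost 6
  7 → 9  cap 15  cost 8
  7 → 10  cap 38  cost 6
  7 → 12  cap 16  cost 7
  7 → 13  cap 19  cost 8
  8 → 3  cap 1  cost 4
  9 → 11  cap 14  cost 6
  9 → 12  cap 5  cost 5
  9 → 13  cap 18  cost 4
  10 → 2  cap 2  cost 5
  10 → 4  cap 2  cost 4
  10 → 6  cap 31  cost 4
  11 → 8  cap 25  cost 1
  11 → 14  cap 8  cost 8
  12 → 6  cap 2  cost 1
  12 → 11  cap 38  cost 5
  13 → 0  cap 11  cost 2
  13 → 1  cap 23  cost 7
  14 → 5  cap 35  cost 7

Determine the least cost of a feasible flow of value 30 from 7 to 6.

shortest-cost path #1: 7→12→6 push 2 @ unit cost 8 (adds 16)
shortest-cost path #2: 7→10→6 push 28 @ unit cost 10 (adds 280)
total cost = 296

Minimum cost for 30 units: 296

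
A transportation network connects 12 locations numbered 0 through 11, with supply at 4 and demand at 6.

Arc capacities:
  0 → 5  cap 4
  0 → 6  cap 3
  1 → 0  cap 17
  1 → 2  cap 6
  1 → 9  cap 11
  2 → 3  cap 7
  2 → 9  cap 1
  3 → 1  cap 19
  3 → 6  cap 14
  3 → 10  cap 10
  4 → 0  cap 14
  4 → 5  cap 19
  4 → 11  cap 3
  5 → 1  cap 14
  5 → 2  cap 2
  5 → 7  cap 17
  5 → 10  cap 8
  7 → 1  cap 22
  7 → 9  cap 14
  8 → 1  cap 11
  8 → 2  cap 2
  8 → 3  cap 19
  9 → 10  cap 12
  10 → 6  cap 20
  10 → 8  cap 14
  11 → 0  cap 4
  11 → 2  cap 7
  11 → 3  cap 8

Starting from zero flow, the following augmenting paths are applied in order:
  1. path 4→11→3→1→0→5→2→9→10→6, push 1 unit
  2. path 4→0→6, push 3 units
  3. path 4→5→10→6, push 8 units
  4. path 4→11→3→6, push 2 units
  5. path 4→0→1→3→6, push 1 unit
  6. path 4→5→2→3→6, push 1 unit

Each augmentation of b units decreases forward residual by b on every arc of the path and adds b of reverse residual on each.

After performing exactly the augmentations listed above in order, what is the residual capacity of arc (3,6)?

Residual capacity of (3,6): 10

after path 1 (4→11→3→1→0→5→2→9→10→6, push 1): res(3,6)=14
after path 2 (4→0→6, push 3): res(3,6)=14
after path 3 (4→5→10→6, push 8): res(3,6)=14
after path 4 (4→11→3→6, push 2): res(3,6)=12
after path 5 (4→0→1→3→6, push 1): res(3,6)=11
after path 6 (4→5→2→3→6, push 1): res(3,6)=10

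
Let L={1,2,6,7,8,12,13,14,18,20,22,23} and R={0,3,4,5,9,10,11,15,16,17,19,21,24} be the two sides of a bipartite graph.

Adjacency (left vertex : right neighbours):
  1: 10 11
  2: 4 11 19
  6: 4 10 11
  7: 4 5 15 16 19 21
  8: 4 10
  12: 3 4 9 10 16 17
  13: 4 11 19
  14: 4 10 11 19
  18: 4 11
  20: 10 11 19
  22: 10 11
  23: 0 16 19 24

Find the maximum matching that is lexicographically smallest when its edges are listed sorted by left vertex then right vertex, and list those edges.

Lex-smallest maximum matching: {(1,10), (2,4), (6,11), (7,5), (12,3), (13,19), (23,0)}

|M| = 7 (so the lex-smallest maximum matching has 7 edges)
process left vertices in ascending order; for each, take the smallest-labelled available neighbour that still permits 7 edges overall, or leave it unmatched if none does
lex-smallest matching: {1-10, 2-4, 6-11, 7-5, 12-3, 13-19, 23-0}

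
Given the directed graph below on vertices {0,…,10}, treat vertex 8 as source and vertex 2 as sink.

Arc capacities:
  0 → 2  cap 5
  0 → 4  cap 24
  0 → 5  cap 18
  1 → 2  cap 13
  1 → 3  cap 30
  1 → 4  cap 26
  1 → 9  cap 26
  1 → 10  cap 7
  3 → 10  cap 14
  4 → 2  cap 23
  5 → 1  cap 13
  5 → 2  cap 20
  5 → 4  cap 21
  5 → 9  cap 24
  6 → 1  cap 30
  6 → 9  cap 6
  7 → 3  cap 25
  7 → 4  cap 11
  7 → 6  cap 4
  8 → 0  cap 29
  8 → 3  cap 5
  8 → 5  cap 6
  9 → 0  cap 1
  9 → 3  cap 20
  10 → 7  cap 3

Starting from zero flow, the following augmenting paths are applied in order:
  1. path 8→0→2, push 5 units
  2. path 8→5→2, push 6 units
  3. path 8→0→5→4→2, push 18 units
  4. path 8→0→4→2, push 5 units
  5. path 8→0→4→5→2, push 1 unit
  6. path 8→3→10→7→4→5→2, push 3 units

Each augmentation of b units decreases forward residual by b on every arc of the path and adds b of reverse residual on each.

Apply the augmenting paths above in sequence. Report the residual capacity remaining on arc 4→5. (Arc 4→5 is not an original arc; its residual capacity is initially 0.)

after path 1 (8→0→2, push 5): res(4,5)=0
after path 2 (8→5→2, push 6): res(4,5)=0
after path 3 (8→0→5→4→2, push 18): res(4,5)=18
after path 4 (8→0→4→2, push 5): res(4,5)=18
after path 5 (8→0→4→5→2, push 1): res(4,5)=17
after path 6 (8→3→10→7→4→5→2, push 3): res(4,5)=14

Residual capacity of (4,5): 14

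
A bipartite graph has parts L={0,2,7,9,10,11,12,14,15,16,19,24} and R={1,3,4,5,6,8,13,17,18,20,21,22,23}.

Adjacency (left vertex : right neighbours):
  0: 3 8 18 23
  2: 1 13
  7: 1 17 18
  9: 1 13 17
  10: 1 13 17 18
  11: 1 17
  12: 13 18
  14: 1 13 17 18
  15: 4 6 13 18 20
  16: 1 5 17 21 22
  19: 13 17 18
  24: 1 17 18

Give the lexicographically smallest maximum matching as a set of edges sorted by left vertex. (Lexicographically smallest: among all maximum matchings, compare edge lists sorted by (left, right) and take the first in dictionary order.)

Lex-smallest maximum matching: {(0,3), (2,1), (7,17), (9,13), (10,18), (15,4), (16,5)}

|M| = 7 (so the lex-smallest maximum matching has 7 edges)
process left vertices in ascending order; for each, take the smallest-labelled available neighbour that still permits 7 edges overall, or leave it unmatched if none does
lex-smallest matching: {0-3, 2-1, 7-17, 9-13, 10-18, 15-4, 16-5}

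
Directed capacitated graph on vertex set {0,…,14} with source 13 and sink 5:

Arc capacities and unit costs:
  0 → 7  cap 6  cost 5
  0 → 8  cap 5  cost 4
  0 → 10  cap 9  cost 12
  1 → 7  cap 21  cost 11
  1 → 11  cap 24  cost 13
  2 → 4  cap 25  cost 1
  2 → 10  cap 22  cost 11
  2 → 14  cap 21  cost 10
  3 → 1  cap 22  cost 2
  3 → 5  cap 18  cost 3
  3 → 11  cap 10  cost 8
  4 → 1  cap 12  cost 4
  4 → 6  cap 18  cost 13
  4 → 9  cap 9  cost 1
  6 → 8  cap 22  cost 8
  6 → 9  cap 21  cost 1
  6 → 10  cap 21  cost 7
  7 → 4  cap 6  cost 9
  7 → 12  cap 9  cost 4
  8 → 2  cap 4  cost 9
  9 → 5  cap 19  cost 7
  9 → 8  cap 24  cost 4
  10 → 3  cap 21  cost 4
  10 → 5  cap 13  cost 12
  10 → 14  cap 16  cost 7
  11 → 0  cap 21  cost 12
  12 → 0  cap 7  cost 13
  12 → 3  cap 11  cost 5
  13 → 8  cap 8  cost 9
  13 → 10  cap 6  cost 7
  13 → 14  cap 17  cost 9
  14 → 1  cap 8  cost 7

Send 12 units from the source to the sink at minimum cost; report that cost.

Minimum cost for 12 units: 270

shortest-cost path #1: 13→10→3→5 push 6 @ unit cost 14 (adds 84)
shortest-cost path #2: 13→8→2→4→9→5 push 4 @ unit cost 27 (adds 108)
shortest-cost path #3: 13→14→1→7→12→3→5 push 2 @ unit cost 39 (adds 78)
total cost = 270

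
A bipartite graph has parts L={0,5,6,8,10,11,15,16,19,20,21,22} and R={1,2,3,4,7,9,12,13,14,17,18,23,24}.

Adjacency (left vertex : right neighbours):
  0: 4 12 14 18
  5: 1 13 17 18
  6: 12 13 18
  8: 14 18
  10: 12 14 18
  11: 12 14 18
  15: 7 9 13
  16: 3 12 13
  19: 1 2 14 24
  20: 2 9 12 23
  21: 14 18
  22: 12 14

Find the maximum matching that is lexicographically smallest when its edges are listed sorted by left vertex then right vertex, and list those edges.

Lex-smallest maximum matching: {(0,4), (5,1), (6,13), (8,14), (10,12), (11,18), (15,7), (16,3), (19,2), (20,9)}

|M| = 10 (so the lex-smallest maximum matching has 10 edges)
process left vertices in ascending order; for each, take the smallest-labelled available neighbour that still permits 10 edges overall, or leave it unmatched if none does
lex-smallest matching: {0-4, 5-1, 6-13, 8-14, 10-12, 11-18, 15-7, 16-3, 19-2, 20-9}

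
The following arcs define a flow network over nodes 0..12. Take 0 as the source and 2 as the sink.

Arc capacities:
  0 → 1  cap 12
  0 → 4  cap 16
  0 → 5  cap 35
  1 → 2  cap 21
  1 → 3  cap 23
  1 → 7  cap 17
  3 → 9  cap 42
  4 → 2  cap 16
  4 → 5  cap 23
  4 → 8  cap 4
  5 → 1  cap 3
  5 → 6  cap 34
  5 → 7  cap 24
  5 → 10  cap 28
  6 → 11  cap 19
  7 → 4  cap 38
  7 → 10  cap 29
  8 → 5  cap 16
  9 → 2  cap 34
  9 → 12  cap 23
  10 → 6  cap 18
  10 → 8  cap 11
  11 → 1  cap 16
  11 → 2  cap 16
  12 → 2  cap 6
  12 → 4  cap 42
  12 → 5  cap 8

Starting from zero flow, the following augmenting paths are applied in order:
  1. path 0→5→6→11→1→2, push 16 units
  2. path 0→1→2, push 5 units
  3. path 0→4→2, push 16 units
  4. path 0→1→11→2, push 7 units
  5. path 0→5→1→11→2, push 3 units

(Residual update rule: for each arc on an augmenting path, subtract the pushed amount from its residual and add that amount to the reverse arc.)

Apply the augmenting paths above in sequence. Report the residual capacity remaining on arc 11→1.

Residual capacity of (11,1): 10

after path 1 (0→5→6→11→1→2, push 16): res(11,1)=0
after path 2 (0→1→2, push 5): res(11,1)=0
after path 3 (0→4→2, push 16): res(11,1)=0
after path 4 (0→1→11→2, push 7): res(11,1)=7
after path 5 (0→5→1→11→2, push 3): res(11,1)=10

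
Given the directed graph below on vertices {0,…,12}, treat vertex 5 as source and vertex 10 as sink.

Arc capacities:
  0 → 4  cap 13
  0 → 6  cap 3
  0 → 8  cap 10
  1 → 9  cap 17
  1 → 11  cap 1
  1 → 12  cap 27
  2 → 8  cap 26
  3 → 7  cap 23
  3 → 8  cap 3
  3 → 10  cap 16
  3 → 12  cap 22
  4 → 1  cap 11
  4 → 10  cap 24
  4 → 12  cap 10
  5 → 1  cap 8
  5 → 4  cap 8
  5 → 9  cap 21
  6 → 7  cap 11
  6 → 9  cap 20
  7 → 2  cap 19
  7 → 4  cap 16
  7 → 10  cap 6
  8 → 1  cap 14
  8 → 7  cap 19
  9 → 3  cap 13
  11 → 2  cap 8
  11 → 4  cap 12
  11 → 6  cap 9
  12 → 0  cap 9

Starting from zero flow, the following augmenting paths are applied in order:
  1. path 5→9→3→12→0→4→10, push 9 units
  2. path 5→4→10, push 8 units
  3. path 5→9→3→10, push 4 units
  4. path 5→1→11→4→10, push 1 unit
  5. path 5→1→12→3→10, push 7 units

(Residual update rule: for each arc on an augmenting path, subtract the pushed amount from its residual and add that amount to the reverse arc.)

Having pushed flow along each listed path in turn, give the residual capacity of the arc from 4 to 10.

Residual capacity of (4,10): 6

after path 1 (5→9→3→12→0→4→10, push 9): res(4,10)=15
after path 2 (5→4→10, push 8): res(4,10)=7
after path 3 (5→9→3→10, push 4): res(4,10)=7
after path 4 (5→1→11→4→10, push 1): res(4,10)=6
after path 5 (5→1→12→3→10, push 7): res(4,10)=6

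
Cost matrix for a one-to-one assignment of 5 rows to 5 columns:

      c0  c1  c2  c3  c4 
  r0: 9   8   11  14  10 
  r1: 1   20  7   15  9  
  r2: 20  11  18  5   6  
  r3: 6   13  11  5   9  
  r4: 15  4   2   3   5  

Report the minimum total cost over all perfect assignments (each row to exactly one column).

optimal assignment: row0→col1 (cost 8), row1→col0 (cost 1), row2→col4 (cost 6), row3→col3 (cost 5), row4→col2 (cost 2)
total = 8 + 1 + 6 + 5 + 2 = 22

Minimum assignment cost: 22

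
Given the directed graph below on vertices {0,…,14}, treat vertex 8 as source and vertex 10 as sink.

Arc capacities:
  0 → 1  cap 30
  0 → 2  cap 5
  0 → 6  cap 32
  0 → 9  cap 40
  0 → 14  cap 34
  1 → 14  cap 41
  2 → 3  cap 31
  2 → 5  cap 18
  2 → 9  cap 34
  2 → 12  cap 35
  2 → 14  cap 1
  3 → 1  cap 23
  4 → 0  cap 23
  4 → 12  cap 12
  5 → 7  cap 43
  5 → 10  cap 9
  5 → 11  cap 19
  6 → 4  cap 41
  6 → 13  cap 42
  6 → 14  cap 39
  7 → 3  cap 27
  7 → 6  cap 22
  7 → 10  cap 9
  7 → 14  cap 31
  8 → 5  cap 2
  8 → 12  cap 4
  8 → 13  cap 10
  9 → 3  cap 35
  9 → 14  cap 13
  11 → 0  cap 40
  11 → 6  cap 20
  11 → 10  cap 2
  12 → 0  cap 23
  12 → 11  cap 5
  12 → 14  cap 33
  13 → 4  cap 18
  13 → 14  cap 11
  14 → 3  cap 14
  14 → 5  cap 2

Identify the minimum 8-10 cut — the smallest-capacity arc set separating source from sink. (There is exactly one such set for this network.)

Min-cut arcs: {(0,2), (8,5), (11,10), (14,5)} (total capacity 11)

augment #1: 8→5→10 push 2
augment #2: 8→12→11→10 push 2
augment #3: 8→12→14→5→10 push 2
augment #4: 8→13→4→0→2→5→10 push 5
max flow = 11; residual-reachable set from 8 gives S-side
cut edges (S→T): {(0,2), (8,5), (11,10), (14,5)} total cap 11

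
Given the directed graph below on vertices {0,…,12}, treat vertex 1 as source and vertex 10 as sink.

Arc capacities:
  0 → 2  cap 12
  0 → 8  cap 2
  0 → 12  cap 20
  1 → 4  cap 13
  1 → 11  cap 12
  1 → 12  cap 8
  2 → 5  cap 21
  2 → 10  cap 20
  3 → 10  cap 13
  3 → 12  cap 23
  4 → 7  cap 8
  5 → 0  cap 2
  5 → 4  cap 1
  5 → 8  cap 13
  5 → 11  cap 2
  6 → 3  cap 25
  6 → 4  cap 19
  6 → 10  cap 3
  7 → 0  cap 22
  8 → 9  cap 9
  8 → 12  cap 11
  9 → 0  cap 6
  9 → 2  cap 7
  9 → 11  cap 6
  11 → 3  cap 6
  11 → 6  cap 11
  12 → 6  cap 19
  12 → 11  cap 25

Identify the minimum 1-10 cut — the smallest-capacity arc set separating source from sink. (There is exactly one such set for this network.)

Min-cut arcs: {(3,10), (4,7), (6,10)} (total capacity 24)

augment #1: 1→11→3→10 push 6
augment #2: 1→11→6→10 push 3
augment #3: 1→11→6→3→10 push 3
augment #4: 1→12→6→3→10 push 4
augment #5: 1→4→7→0→2→10 push 8
max flow = 24; residual-reachable set from 1 gives S-side
cut edges (S→T): {(3,10), (4,7), (6,10)} total cap 24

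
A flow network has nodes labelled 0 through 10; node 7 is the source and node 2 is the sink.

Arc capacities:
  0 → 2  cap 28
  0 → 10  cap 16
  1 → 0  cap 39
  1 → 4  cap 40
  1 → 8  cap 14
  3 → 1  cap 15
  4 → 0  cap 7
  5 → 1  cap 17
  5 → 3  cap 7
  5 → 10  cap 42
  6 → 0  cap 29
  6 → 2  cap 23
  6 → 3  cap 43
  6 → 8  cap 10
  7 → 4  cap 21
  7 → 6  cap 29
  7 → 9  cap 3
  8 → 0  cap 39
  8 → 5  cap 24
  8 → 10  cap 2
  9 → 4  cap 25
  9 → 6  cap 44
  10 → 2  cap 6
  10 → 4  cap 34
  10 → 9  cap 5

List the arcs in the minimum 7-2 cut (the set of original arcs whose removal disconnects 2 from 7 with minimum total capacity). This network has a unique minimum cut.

Min-cut arcs: {(4,0), (7,6), (7,9)} (total capacity 39)

augment #1: 7→6→2 push 23
augment #2: 7→4→0→2 push 7
augment #3: 7→6→0→2 push 6
augment #4: 7→9→6→0→2 push 3
max flow = 39; residual-reachable set from 7 gives S-side
cut edges (S→T): {(4,0), (7,6), (7,9)} total cap 39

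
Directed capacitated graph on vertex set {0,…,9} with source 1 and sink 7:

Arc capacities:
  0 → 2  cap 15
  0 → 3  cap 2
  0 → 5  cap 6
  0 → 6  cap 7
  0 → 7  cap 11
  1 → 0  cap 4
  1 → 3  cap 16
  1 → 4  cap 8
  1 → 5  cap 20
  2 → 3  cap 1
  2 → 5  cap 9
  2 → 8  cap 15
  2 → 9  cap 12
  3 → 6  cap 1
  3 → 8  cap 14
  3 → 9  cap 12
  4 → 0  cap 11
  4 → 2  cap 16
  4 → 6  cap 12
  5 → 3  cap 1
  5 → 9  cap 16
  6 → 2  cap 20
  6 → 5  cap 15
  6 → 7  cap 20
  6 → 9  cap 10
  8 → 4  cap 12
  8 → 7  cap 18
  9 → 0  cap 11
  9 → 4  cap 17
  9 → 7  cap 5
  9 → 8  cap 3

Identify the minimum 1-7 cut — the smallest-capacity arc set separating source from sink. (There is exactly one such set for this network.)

augment #1: 1→0→7 push 4
augment #2: 1→3→6→7 push 1
augment #3: 1→3→8→7 push 14
augment #4: 1→3→9→7 push 1
augment #5: 1→4→0→7 push 7
augment #6: 1→4→6→7 push 1
augment #7: 1→5→9→7 push 4
augment #8: 1→5→9→8→7 push 3
augment #9: 1→5→9→0→6→7 push 7
augment #10: 1→5→9→4→6→7 push 2
augment #11: 1→5→3→9→4→6→7 push 1
max flow = 45; residual-reachable set from 1 gives S-side
cut edges (S→T): {(1,0), (1,3), (1,4), (5,3), (5,9)} total cap 45

Min-cut arcs: {(1,0), (1,3), (1,4), (5,3), (5,9)} (total capacity 45)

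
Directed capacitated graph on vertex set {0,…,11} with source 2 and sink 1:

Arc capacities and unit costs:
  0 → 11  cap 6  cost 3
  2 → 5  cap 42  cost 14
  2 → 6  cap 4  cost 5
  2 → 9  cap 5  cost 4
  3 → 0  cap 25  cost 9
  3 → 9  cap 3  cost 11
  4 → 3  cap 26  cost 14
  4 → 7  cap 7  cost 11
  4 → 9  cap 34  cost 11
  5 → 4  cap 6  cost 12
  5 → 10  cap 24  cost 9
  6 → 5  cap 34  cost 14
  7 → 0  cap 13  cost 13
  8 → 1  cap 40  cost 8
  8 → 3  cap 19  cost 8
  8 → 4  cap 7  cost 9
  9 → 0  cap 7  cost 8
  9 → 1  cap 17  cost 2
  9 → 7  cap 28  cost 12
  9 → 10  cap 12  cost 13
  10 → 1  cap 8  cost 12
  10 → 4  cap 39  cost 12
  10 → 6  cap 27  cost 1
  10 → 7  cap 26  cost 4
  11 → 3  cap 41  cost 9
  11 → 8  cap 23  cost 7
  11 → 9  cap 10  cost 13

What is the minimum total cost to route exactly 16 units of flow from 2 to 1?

shortest-cost path #1: 2→9→1 push 5 @ unit cost 6 (adds 30)
shortest-cost path #2: 2→5→10→1 push 8 @ unit cost 35 (adds 280)
shortest-cost path #3: 2→5→4→9→1 push 3 @ unit cost 39 (adds 117)
total cost = 427

Minimum cost for 16 units: 427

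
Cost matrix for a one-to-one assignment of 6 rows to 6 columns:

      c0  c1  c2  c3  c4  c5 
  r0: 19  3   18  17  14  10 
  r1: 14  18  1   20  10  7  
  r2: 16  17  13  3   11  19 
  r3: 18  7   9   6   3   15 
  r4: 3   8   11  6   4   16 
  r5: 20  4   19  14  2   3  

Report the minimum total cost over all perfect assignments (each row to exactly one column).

optimal assignment: row0→col1 (cost 3), row1→col2 (cost 1), row2→col3 (cost 3), row3→col4 (cost 3), row4→col0 (cost 3), row5→col5 (cost 3)
total = 3 + 1 + 3 + 3 + 3 + 3 = 16

Minimum assignment cost: 16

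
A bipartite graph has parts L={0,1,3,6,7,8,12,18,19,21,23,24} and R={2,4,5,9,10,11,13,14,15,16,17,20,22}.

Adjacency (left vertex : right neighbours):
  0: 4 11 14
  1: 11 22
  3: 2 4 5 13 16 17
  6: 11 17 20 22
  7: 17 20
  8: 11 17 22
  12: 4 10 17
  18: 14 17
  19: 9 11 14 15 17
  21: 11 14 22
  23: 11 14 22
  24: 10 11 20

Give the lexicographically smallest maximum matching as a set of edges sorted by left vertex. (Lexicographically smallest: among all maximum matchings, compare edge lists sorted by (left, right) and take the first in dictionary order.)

|M| = 9 (so the lex-smallest maximum matching has 9 edges)
process left vertices in ascending order; for each, take the smallest-labelled available neighbour that still permits 9 edges overall, or leave it unmatched if none does
lex-smallest matching: {0-4, 1-11, 3-2, 6-17, 7-20, 8-22, 12-10, 18-14, 19-9}

Lex-smallest maximum matching: {(0,4), (1,11), (3,2), (6,17), (7,20), (8,22), (12,10), (18,14), (19,9)}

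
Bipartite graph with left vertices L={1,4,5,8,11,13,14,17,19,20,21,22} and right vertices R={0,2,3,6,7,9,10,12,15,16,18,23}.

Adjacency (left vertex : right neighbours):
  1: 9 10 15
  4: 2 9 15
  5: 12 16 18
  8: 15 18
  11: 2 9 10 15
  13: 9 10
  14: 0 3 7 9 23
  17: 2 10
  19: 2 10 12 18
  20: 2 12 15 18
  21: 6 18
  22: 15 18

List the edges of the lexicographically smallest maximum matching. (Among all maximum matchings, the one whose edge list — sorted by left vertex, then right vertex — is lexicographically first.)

Lex-smallest maximum matching: {(1,9), (4,2), (5,16), (8,15), (11,10), (14,0), (19,12), (20,18), (21,6)}

|M| = 9 (so the lex-smallest maximum matching has 9 edges)
process left vertices in ascending order; for each, take the smallest-labelled available neighbour that still permits 9 edges overall, or leave it unmatched if none does
lex-smallest matching: {1-9, 4-2, 5-16, 8-15, 11-10, 14-0, 19-12, 20-18, 21-6}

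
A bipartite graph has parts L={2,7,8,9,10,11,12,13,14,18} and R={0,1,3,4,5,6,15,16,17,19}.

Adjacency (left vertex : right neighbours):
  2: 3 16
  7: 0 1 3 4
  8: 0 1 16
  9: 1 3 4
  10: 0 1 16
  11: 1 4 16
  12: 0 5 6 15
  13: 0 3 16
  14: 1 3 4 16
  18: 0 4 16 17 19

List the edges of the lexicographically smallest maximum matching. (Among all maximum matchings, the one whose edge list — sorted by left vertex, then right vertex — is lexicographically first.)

Lex-smallest maximum matching: {(2,3), (7,0), (8,1), (9,4), (10,16), (12,5), (18,17)}

|M| = 7 (so the lex-smallest maximum matching has 7 edges)
process left vertices in ascending order; for each, take the smallest-labelled available neighbour that still permits 7 edges overall, or leave it unmatched if none does
lex-smallest matching: {2-3, 7-0, 8-1, 9-4, 10-16, 12-5, 18-17}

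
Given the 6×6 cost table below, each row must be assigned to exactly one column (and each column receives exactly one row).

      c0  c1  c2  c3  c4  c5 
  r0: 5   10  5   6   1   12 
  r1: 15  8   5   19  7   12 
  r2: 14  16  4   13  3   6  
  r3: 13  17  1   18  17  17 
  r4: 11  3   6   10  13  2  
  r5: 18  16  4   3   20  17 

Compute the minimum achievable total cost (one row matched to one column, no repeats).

optimal assignment: row0→col0 (cost 5), row1→col1 (cost 8), row2→col4 (cost 3), row3→col2 (cost 1), row4→col5 (cost 2), row5→col3 (cost 3)
total = 5 + 8 + 3 + 1 + 2 + 3 = 22

Minimum assignment cost: 22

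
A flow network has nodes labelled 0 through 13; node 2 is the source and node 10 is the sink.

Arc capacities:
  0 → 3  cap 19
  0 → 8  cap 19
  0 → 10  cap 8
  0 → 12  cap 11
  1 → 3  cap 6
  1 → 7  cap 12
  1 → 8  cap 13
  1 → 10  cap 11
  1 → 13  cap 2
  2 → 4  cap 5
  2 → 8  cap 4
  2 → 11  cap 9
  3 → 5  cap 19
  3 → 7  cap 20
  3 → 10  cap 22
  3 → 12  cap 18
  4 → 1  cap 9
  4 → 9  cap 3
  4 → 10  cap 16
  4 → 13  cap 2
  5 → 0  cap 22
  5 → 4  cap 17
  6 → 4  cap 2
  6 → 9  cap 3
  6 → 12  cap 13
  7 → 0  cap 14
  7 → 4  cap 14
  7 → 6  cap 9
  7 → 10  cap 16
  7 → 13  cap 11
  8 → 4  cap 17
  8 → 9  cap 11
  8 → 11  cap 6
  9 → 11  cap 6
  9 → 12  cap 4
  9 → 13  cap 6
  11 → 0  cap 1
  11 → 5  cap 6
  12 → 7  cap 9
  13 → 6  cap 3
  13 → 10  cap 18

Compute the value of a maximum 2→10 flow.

augment #1: 2→4→10 bottleneck 5, total now 5
augment #2: 2→8→4→10 bottleneck 4, total now 9
augment #3: 2→11→0→10 bottleneck 1, total now 10
augment #4: 2→11→5→0→10 bottleneck 6, total now 16

Maximum flow value: 16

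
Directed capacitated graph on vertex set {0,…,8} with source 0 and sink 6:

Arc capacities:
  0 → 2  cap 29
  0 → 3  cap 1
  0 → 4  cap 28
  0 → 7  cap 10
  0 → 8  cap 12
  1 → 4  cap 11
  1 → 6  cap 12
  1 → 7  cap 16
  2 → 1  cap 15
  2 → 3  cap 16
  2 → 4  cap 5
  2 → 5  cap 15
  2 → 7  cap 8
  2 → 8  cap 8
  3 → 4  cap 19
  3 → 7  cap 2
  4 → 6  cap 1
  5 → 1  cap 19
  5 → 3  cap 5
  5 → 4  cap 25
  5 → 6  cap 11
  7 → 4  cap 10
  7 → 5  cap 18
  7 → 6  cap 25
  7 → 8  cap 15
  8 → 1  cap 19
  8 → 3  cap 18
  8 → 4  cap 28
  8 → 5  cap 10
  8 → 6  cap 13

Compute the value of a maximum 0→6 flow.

augment #1: 0→4→6 bottleneck 1, total now 1
augment #2: 0→7→6 bottleneck 10, total now 11
augment #3: 0→8→6 bottleneck 12, total now 23
augment #4: 0→2→1→6 bottleneck 12, total now 35
augment #5: 0→2→5→6 bottleneck 11, total now 46
augment #6: 0→2→7→6 bottleneck 6, total now 52
augment #7: 0→3→7→6 bottleneck 1, total now 53

Maximum flow value: 53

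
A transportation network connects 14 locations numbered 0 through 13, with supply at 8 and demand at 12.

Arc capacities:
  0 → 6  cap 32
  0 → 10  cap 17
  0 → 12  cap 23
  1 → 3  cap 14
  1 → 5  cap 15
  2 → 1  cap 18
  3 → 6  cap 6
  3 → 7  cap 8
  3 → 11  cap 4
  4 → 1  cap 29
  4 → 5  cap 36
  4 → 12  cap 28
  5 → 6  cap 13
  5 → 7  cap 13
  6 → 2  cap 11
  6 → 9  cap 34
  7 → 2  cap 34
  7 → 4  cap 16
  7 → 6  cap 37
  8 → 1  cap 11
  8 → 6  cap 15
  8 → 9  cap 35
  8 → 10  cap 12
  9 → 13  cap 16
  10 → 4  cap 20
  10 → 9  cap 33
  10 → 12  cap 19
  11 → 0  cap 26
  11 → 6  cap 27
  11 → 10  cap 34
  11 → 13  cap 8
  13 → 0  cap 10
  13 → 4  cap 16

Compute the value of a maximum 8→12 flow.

augment #1: 8→10→12 bottleneck 12, total now 12
augment #2: 8→9→13→0→12 bottleneck 10, total now 22
augment #3: 8→9→13→4→12 bottleneck 6, total now 28
augment #4: 8→1→3→7→4→12 bottleneck 8, total now 36
augment #5: 8→1→3→11→0→12 bottleneck 3, total now 39
augment #6: 8→6→2→1→3→11→0→12 bottleneck 1, total now 40
augment #7: 8→6→2→1→5→7→4→12 bottleneck 8, total now 48

Maximum flow value: 48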